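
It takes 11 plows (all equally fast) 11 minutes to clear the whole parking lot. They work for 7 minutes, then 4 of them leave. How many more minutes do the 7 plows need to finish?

One plow does 1/121 of the job per minute.
After 7 minutes with 11 plows, 7/11 is done (4/11 left).
With 7 plows the rate is 7/121, so the rest takes 4/11 ÷ 7/121 = 44/7 minutes.

44/7 minutes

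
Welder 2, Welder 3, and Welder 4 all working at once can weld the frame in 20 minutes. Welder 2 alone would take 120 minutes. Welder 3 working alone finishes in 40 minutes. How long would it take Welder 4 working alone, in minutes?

Combined rate is 1/20 per minute.
Known contribution: 1/120 + 1/40 = (1 + 3)/120 = 4/120 = 1/30 per minute.
So Welder 4's rate is 1/20 − 1/30 = 1/60, meaning 60 minutes alone.

60 minutes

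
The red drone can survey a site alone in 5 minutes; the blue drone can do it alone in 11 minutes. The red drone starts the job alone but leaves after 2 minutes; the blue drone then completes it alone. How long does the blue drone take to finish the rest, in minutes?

In 2 minutes the red drone does 2/5 of the job, leaving 3/5.
The blue drone works at 1/11 per minute, so finishing takes 3/5 ÷ 1/11 = 33/5 minutes.

33/5 minutes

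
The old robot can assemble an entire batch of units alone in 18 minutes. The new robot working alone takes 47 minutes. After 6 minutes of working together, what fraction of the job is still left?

Combined rate: 1/18 + 1/47 = (47 + 18)/846 = 65/846 per minute.
In 6 minutes they complete 6·65/846 = 65/141 of the job.
So 76/141 remains.

76/141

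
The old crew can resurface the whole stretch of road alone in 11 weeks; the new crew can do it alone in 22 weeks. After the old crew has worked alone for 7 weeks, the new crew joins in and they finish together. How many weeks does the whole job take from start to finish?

In 7 weeks the old crew does 7/11 of the job, leaving 4/11.
The old crew and the new crew together work at 3/22 per week, so finishing takes 4/11 ÷ 3/22 = 8/3 weeks.
Total time = 7 + 8/3 = 29/3 weeks.

29/3 weeks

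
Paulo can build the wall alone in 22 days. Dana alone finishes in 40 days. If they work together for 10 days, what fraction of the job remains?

13/44

Combined rate: 1/22 + 1/40 = (20 + 11)/440 = 31/440 per day.
In 10 days they complete 10·31/440 = 31/44 of the job.
So 13/44 remains.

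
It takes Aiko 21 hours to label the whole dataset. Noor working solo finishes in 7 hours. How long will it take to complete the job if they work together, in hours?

21/4 hours

Combined rate: 1/21 + 1/7 = (1 + 3)/21 = 4/21 per hour.
Time = 1 ÷ (4/21) = 21/4 hours.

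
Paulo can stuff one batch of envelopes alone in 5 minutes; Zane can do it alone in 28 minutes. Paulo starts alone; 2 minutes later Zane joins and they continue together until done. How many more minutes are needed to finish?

28/11 minutes

In 2 minutes Paulo does 2/5 of the job, leaving 3/5.
Paulo and Zane together work at 33/140 per minute, so finishing takes 3/5 ÷ 33/140 = 28/11 minutes.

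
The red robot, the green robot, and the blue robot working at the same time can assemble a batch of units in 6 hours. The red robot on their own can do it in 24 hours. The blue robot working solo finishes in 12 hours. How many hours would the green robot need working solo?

24 hours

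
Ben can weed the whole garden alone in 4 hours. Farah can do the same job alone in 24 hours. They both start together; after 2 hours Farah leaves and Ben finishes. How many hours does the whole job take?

11/3 hours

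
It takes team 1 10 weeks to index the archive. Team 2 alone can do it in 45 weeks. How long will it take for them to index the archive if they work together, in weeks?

Combined rate: 1/10 + 1/45 = (9 + 2)/90 = 11/90 per week.
Time = 1 ÷ (11/90) = 90/11 weeks.

90/11 weeks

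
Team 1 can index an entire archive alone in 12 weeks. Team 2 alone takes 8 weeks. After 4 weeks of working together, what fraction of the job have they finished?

5/6

Combined rate: 1/12 + 1/8 = (2 + 3)/24 = 5/24 per week.
In 4 weeks they complete 4·5/24 = 5/6 of the job.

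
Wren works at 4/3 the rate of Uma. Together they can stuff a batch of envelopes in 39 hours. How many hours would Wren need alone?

Let Uma's rate be r; then Wren's rate is (4/3)r, so together (4/3 + 1)r = (7/3)r = 1/39.
Thus r = 1/91 per hour.
Uma alone: 91 hours; Wren alone: 273/4 hours.

273/4 hours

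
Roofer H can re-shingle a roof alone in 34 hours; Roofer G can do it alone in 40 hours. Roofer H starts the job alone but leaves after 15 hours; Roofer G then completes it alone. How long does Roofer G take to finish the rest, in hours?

380/17 hours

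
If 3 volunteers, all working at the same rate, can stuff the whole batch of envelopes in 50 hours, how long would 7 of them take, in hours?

Total work is 3·50 = 150 volunteer-hours.
With 7 volunteers: 150/7 hours.

150/7 hours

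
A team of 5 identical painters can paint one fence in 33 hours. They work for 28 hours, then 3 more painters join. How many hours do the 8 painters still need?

One painter does 1/165 of the job per hour.
After 28 hours with 5 painters, 28/33 is done (5/33 left).
With 8 painters the rate is 8/165, so the rest takes 5/33 ÷ 8/165 = 25/8 hours.

25/8 hours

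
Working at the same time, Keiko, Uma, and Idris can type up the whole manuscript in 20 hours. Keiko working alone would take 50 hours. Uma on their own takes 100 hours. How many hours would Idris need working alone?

Combined rate is 1/20 per hour.
Known contribution: 1/50 + 1/100 = (2 + 1)/100 = 3/100 per hour.
So Idris's rate is 1/20 − 3/100 = 1/50, meaning 50 hours alone.

50 hours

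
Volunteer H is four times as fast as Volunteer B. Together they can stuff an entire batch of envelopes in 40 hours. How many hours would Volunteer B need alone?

Let Volunteer B's rate be r; then Volunteer H's rate is 4r, so together (4 + 1)r = 5r = 1/40.
Thus r = 1/200 per hour.
Volunteer B alone: 200 hours; Volunteer H alone: 50 hours.

200 hours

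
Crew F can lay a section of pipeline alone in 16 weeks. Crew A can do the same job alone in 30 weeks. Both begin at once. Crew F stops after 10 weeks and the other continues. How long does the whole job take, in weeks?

In the first 10 weeks the combined rate is 23/240, so 23/24 of the job is done, leaving 1/24.
After Crew F leaves the rate is 1/30 per week; the remaining 1/24 takes 5/4 weeks.
Total = 10 + 5/4 = 45/4 weeks.

45/4 weeks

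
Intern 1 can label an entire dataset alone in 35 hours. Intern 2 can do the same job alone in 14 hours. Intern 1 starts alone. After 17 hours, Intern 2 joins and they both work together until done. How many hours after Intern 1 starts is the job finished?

155/7 hours

In the first 17 hours Intern 1 alone does 17/35 of the job, leaving 18/35.
Once everyone is working, combined rate: 1/35 + 1/14 = (2 + 5)/70 = 7/70 = 1/10 per hour.
Remaining 18/35 at 1/10 per hour takes 36/7 hours.
Total from the start = 17 + 36/7 = 155/7 hours.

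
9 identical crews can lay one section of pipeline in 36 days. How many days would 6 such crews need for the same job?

54 days

Total work is 9·36 = 324 crew-days.
With 6 crews: 324/6 = 54 days.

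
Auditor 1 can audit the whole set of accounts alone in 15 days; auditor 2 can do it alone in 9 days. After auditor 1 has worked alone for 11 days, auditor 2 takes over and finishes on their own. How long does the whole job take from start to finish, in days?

In 11 days auditor 1 does 11/15 of the job, leaving 4/15.
Auditor 2 works at 1/9 per day, so finishing takes 4/15 ÷ 1/9 = 12/5 days.
Total time = 11 + 12/5 = 67/5 days.

67/5 days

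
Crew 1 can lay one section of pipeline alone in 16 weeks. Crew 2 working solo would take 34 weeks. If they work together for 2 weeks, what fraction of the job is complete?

Combined rate: 1/16 + 1/34 = (17 + 8)/272 = 25/272 per week.
In 2 weeks they complete 2·25/272 = 25/136 of the job.

25/136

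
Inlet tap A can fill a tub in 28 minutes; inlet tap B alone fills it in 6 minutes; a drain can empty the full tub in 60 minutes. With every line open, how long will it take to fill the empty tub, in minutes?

Net rate = 1/28 + 1/6 − 1/60 = (15 + 70 − 7)/420 = 78/420 = 13/70 per minute.
Filling time = 1 ÷ (13/70) = 70/13 minutes.

70/13 minutes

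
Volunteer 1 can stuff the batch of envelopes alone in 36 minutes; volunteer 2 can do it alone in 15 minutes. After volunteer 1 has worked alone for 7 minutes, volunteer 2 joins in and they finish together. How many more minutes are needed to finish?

145/17 minutes

In 7 minutes volunteer 1 does 7/36 of the job, leaving 29/36.
Volunteer 1 and volunteer 2 together work at 17/180 per minute, so finishing takes 29/36 ÷ 17/180 = 145/17 minutes.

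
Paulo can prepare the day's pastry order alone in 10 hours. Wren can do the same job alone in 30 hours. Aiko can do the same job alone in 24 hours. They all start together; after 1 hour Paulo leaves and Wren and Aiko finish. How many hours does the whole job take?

12 hours

In the first 1 hour the combined rate is 7/40, so 7/40 of the job is done, leaving 33/40.
After Paulo leaves the rate is 3/40 per hour; the remaining 33/40 takes 11 hours.
Total = 1 + 11 = 12 hours.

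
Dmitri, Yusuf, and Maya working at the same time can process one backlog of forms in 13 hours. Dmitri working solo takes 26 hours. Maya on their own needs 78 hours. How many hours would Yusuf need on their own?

39 hours

Combined rate is 1/13 per hour.
Known contribution: 1/26 + 1/78 = (3 + 1)/78 = 4/78 = 2/39 per hour.
So Yusuf's rate is 1/13 − 2/39 = 1/39, meaning 39 hours alone.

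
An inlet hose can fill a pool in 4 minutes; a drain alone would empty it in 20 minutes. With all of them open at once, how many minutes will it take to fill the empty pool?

Net rate = 1/4 − 1/20 = (5 − 1)/20 = 4/20 = 1/5 per minute.
Filling time = 1 ÷ (1/5) = 5 minutes.

5 minutes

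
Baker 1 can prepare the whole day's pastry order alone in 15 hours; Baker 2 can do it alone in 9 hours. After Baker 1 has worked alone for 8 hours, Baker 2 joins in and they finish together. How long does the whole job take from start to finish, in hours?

85/8 hours

In 8 hours Baker 1 does 8/15 of the job, leaving 7/15.
Baker 1 and Baker 2 together work at 8/45 per hour, so finishing takes 7/15 ÷ 8/45 = 21/8 hours.
Total time = 8 + 21/8 = 85/8 hours.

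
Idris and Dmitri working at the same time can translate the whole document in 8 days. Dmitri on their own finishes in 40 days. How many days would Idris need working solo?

Combined rate is 1/8 per day.
Known contribution: 1/40 per day.
So Idris's rate is 1/8 − 1/40 = 1/10, meaning 10 days alone.

10 days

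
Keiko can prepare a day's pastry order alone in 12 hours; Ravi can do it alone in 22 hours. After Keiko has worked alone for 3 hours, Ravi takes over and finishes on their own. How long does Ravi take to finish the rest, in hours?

33/2 hours

In 3 hours Keiko does 3/12 = 1/4 of the job, leaving 3/4.
Ravi works at 1/22 per hour, so finishing takes 3/4 ÷ 1/22 = 33/2 hours.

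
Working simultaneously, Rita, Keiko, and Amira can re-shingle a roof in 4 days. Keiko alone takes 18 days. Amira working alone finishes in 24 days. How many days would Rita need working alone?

Combined rate is 1/4 per day.
Known contribution: 1/18 + 1/24 = (4 + 3)/72 = 7/72 per day.
So Rita's rate is 1/4 − 7/72 = 11/72, meaning 72/11 days alone.

72/11 days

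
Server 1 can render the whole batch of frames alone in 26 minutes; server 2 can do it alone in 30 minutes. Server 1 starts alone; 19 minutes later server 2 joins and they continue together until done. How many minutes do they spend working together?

In 19 minutes server 1 does 19/26 of the job, leaving 7/26.
Server 1 and server 2 together work at 14/195 per minute, so finishing takes 7/26 ÷ 14/195 = 15/4 minutes.

15/4 minutes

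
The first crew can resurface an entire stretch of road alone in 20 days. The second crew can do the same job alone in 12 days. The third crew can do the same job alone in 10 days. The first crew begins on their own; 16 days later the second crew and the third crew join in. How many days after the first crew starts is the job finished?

118/7 days

In the first 16 days the first crew alone does 16/20 = 4/5 of the job, leaving 1/5.
Once everyone is working, combined rate: 1/20 + 1/12 + 1/10 = (3 + 5 + 6)/60 = 14/60 = 7/30 per day.
Remaining 1/5 at 7/30 per day takes 6/7 days.
Total from the start = 16 + 6/7 = 118/7 days.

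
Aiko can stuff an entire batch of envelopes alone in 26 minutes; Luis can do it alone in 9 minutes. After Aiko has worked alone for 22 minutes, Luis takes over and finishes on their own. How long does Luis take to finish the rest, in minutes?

In 22 minutes Aiko does 22/26 = 11/13 of the job, leaving 2/13.
Luis works at 1/9 per minute, so finishing takes 2/13 ÷ 1/9 = 18/13 minutes.

18/13 minutes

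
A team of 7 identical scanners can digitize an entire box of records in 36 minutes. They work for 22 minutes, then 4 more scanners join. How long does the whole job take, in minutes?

One scanner does 1/252 of the job per minute.
After 22 minutes with 7 scanners, 11/18 is done (7/18 left).
With 11 scanners the rate is 11/252, so the rest takes 7/18 ÷ 11/252 = 98/11 minutes.
Total = 22 + 98/11 = 340/11 minutes.

340/11 minutes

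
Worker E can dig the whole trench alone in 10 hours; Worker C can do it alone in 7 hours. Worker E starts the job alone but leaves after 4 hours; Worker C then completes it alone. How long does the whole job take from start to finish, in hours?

In 4 hours Worker E does 4/10 = 2/5 of the job, leaving 3/5.
Worker C works at 1/7 per hour, so finishing takes 3/5 ÷ 1/7 = 21/5 hours.
Total time = 4 + 21/5 = 41/5 hours.

41/5 hours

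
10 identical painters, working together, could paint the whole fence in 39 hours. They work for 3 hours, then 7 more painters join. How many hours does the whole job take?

411/17 hours

One painter does 1/390 of the job per hour.
After 3 hours with 10 painters, 1/13 is done (12/13 left).
With 17 painters the rate is 17/390, so the rest takes 12/13 ÷ 17/390 = 360/17 hours.
Total = 3 + 360/17 = 411/17 hours.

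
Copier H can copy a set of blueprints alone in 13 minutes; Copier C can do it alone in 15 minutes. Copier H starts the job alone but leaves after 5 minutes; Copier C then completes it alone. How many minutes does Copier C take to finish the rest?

In 5 minutes Copier H does 5/13 of the job, leaving 8/13.
Copier C works at 1/15 per minute, so finishing takes 8/13 ÷ 1/15 = 120/13 minutes.

120/13 minutes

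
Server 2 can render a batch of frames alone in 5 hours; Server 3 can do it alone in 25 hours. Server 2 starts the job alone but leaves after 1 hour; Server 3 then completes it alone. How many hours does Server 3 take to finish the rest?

In 1 hour Server 2 does 1/5 of the job, leaving 4/5.
Server 3 works at 1/25 per hour, so finishing takes 4/5 ÷ 1/25 = 20 hours.

20 hours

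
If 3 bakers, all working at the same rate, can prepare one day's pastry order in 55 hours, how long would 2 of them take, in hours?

Total work is 3·55 = 165 baker-hours.
With 2 bakers: 165/2 hours.

165/2 hours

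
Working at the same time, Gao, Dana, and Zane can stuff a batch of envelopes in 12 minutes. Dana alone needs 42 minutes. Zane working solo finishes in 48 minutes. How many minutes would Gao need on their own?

336/13 minutes

Combined rate is 1/12 per minute.
Known contribution: 1/42 + 1/48 = (8 + 7)/336 = 15/336 = 5/112 per minute.
So Gao's rate is 1/12 − 5/112 = 13/336, meaning 336/13 minutes alone.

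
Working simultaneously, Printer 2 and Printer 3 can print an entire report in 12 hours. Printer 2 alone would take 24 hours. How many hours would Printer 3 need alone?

24 hours

Combined rate is 1/12 per hour.
Known contribution: 1/24 per hour.
So Printer 3's rate is 1/12 − 1/24 = 1/24, meaning 24 hours alone.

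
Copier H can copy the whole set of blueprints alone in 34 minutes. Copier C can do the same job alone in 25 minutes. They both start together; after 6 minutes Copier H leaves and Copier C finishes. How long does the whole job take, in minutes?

350/17 minutes

In the first 6 minutes the combined rate is 59/850, so 177/425 of the job is done, leaving 248/425.
After Copier H leaves the rate is 1/25 per minute; the remaining 248/425 takes 248/17 minutes.
Total = 6 + 248/17 = 350/17 minutes.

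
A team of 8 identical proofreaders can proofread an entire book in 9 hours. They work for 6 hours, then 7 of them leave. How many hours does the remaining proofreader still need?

One proofreader does 1/72 of the job per hour.
After 6 hours with 8 proofreaders, 2/3 is done (1/3 left).
With 1 proofreader the rate is 1/72, so the rest takes 1/3 ÷ 1/72 = 24 hours.

24 hours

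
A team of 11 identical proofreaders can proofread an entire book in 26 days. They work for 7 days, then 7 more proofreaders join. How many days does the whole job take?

335/18 days

One proofreader does 1/286 of the job per day.
After 7 days with 11 proofreaders, 7/26 is done (19/26 left).
With 18 proofreaders the rate is 18/286 = 9/143, so the rest takes 19/26 ÷ 9/143 = 209/18 days.
Total = 7 + 209/18 = 335/18 days.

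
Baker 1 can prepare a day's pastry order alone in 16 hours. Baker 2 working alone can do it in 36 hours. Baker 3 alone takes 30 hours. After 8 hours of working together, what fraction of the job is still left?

1/90

Combined rate: 1/16 + 1/36 + 1/30 = (45 + 20 + 24)/720 = 89/720 per hour.
In 8 hours they complete 8·89/720 = 89/90 of the job.
So 1/90 remains.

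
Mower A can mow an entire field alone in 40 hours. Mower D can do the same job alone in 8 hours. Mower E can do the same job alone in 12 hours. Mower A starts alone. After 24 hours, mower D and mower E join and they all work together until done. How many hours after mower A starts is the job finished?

180/7 hours

In the first 24 hours mower A alone does 24/40 = 3/5 of the job, leaving 2/5.
Once everyone is working, combined rate: 1/40 + 1/8 + 1/12 = (3 + 15 + 10)/120 = 28/120 = 7/30 per hour.
Remaining 2/5 at 7/30 per hour takes 12/7 hours.
Total from the start = 24 + 12/7 = 180/7 hours.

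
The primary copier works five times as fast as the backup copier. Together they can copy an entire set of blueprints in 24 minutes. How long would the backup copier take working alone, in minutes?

144 minutes

Let the backup copier's rate be r; then the primary copier's rate is 5r, so together (5 + 1)r = 6r = 1/24.
Thus r = 1/144 per minute.
The backup copier alone: 144 minutes; the primary copier alone: 144/5 minutes.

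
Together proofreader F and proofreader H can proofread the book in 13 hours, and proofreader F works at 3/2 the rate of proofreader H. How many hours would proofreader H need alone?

65/2 hours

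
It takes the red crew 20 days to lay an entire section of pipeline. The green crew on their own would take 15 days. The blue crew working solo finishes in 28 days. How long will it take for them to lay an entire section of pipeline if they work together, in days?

105/16 days

Combined rate: 1/20 + 1/15 + 1/28 = (21 + 28 + 15)/420 = 64/420 = 16/105 per day.
Time = 1 ÷ (16/105) = 105/16 days.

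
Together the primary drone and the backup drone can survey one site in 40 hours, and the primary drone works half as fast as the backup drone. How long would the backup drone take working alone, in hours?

Let the backup drone's rate be r; then the primary drone's rate is (1/2)r, so together (1/2 + 1)r = (3/2)r = 1/40.
Thus r = 1/60 per hour.
The backup drone alone: 60 hours; the primary drone alone: 120 hours.

60 hours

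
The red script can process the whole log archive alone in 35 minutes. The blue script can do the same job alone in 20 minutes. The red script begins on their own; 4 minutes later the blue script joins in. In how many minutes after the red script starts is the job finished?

168/11 minutes

In the first 4 minutes the red script alone does 4/35 of the job, leaving 31/35.
Once everyone is working, combined rate: 1/35 + 1/20 = (4 + 7)/140 = 11/140 per minute.
Remaining 31/35 at 11/140 per minute takes 124/11 minutes.
Total from the start = 4 + 124/11 = 168/11 minutes.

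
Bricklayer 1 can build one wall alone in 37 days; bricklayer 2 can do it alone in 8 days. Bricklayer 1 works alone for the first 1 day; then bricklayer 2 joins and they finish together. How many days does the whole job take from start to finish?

In 1 day bricklayer 1 does 1/37 of the job, leaving 36/37.
Bricklayer 1 and bricklayer 2 together work at 45/296 per day, so finishing takes 36/37 ÷ 45/296 = 32/5 days.
Total time = 1 + 32/5 = 37/5 days.

37/5 days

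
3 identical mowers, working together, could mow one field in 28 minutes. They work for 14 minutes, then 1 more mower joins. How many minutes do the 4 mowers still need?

One mower does 1/84 of the job per minute.
After 14 minutes with 3 mowers, 1/2 is done (1/2 left).
With 4 mowers the rate is 4/84 = 1/21, so the rest takes 1/2 ÷ 1/21 = 21/2 minutes.

21/2 minutes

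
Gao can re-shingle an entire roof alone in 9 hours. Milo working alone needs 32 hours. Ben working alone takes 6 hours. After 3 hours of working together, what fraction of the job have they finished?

89/96

Combined rate: 1/9 + 1/32 + 1/6 = (32 + 9 + 48)/288 = 89/288 per hour.
In 3 hours they complete 3·89/288 = 89/96 of the job.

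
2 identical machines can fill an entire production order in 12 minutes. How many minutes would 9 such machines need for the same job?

8/3 minutes

Total work is 2·12 = 24 machine-minutes.
With 9 machines: 24/9 = 8/3 minutes.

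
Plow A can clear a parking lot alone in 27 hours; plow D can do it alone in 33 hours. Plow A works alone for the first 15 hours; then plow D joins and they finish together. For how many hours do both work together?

33/5 hours

In 15 hours plow A does 15/27 = 5/9 of the job, leaving 4/9.
Plow A and plow D together work at 20/297 per hour, so finishing takes 4/9 ÷ 20/297 = 33/5 hours.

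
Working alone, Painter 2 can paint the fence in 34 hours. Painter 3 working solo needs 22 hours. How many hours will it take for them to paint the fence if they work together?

Combined rate: 1/34 + 1/22 = (11 + 17)/374 = 28/374 = 14/187 per hour.
Time = 1 ÷ (14/187) = 187/14 hours.

187/14 hours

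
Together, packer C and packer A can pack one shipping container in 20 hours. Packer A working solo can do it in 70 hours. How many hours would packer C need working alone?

28 hours

Combined rate is 1/20 per hour.
Known contribution: 1/70 per hour.
So packer C's rate is 1/20 − 1/70 = 1/28, meaning 28 hours alone.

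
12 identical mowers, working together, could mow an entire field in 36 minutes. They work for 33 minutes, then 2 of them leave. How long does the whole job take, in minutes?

183/5 minutes

One mower does 1/432 of the job per minute.
After 33 minutes with 12 mowers, 11/12 is done (1/12 left).
With 10 mowers the rate is 10/432 = 5/216, so the rest takes 1/12 ÷ 5/216 = 18/5 minutes.
Total = 33 + 18/5 = 183/5 minutes.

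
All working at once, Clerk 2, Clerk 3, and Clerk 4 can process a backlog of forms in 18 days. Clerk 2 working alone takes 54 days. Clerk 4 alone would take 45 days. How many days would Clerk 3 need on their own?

Combined rate is 1/18 per day.
Known contribution: 1/54 + 1/45 = (5 + 6)/270 = 11/270 per day.
So Clerk 3's rate is 1/18 − 11/270 = 2/135, meaning 135/2 days alone.

135/2 days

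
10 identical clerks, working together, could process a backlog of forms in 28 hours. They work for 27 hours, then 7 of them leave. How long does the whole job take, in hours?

One clerk does 1/280 of the job per hour.
After 27 hours with 10 clerks, 27/28 is done (1/28 left).
With 3 clerks the rate is 3/280, so the rest takes 1/28 ÷ 3/280 = 10/3 hours.
Total = 27 + 10/3 = 91/3 hours.

91/3 hours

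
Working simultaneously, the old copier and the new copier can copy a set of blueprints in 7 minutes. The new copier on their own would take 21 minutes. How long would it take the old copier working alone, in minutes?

21/2 minutes

Combined rate is 1/7 per minute.
Known contribution: 1/21 per minute.
So the old copier's rate is 1/7 − 1/21 = 2/21, meaning 21/2 minutes alone.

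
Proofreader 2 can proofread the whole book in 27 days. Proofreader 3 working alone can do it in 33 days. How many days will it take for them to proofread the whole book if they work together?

297/20 days

With two workers the combined time is the product over the sum: 27·33/(27+33) = 891/60 = 297/20 days.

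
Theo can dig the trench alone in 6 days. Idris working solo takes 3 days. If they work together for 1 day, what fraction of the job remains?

Combined rate: 1/6 + 1/3 = (1 + 2)/6 = 3/6 = 1/2 per day.
In 1 day they complete 1·1/2 = 1/2 of the job.
So 1/2 remains.

1/2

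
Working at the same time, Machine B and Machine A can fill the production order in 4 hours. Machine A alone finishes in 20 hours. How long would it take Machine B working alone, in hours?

Combined rate is 1/4 per hour.
Known contribution: 1/20 per hour.
So Machine B's rate is 1/4 − 1/20 = 1/5, meaning 5 hours alone.

5 hours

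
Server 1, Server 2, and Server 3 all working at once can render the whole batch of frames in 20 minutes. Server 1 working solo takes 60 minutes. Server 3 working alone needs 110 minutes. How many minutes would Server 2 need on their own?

165/4 minutes

Combined rate is 1/20 per minute.
Known contribution: 1/60 + 1/110 = (11 + 6)/660 = 17/660 per minute.
So Server 2's rate is 1/20 − 17/660 = 4/165, meaning 165/4 minutes alone.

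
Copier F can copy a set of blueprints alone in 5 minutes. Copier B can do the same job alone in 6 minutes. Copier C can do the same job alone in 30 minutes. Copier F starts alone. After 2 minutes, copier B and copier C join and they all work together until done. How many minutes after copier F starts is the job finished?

7/2 minutes

In the first 2 minutes copier F alone does 2/5 of the job, leaving 3/5.
Once everyone is working, combined rate: 1/5 + 1/6 + 1/30 = (6 + 5 + 1)/30 = 12/30 = 2/5 per minute.
Remaining 3/5 at 2/5 per minute takes 3/2 minutes.
Total from the start = 2 + 3/2 = 7/2 minutes.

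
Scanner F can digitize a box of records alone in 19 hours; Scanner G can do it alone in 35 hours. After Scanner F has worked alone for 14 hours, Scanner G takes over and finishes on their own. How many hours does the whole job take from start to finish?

In 14 hours Scanner F does 14/19 of the job, leaving 5/19.
Scanner G works at 1/35 per hour, so finishing takes 5/19 ÷ 1/35 = 175/19 hours.
Total time = 14 + 175/19 = 441/19 hours.

441/19 hours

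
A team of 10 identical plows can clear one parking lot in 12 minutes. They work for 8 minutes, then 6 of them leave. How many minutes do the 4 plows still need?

One plow does 1/120 of the job per minute.
After 8 minutes with 10 plows, 2/3 is done (1/3 left).
With 4 plows the rate is 4/120 = 1/30, so the rest takes 1/3 ÷ 1/30 = 10 minutes.

10 minutes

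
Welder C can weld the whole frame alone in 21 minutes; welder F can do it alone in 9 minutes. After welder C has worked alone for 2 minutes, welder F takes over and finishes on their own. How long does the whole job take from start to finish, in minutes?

In 2 minutes welder C does 2/21 of the job, leaving 19/21.
Welder F works at 1/9 per minute, so finishing takes 19/21 ÷ 1/9 = 57/7 minutes.
Total time = 2 + 57/7 = 71/7 minutes.

71/7 minutes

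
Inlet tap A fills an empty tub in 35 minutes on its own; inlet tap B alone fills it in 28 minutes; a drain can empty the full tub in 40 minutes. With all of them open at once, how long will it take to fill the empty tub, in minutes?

280/11 minutes

Net rate = 1/35 + 1/28 − 1/40 = (8 + 10 − 7)/280 = 11/280 per minute.
Filling time = 1 ÷ (11/280) = 280/11 minutes.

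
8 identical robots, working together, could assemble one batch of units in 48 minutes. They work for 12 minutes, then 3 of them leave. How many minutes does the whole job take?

348/5 minutes

One robot does 1/384 of the job per minute.
After 12 minutes with 8 robots, 1/4 is done (3/4 left).
With 5 robots the rate is 5/384, so the rest takes 3/4 ÷ 5/384 = 288/5 minutes.
Total = 12 + 288/5 = 348/5 minutes.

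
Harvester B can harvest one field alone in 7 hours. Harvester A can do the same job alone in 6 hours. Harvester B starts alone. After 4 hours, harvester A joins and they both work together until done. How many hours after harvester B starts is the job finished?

70/13 hours

In the first 4 hours harvester B alone does 4/7 of the job, leaving 3/7.
Once everyone is working, combined rate: 1/7 + 1/6 = (6 + 7)/42 = 13/42 per hour.
Remaining 3/7 at 13/42 per hour takes 18/13 hours.
Total from the start = 4 + 18/13 = 70/13 hours.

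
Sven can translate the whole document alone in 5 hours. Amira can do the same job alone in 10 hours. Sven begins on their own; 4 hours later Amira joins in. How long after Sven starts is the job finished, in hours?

In the first 4 hours Sven alone does 4/5 of the job, leaving 1/5.
Once everyone is working, combined rate: 1/5 + 1/10 = (2 + 1)/10 = 3/10 per hour.
Remaining 1/5 at 3/10 per hour takes 2/3 hours.
Total from the start = 4 + 2/3 = 14/3 hours.

14/3 hours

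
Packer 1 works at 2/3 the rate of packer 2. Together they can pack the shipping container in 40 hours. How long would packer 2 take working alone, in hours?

200/3 hours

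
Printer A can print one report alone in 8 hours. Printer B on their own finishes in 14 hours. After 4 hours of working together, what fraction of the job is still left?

Combined rate: 1/8 + 1/14 = (7 + 4)/56 = 11/56 per hour.
In 4 hours they complete 4·11/56 = 11/14 of the job.
So 3/14 remains.

3/14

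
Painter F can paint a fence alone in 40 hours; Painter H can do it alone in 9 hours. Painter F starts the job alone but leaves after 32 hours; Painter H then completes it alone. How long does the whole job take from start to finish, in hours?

169/5 hours

In 32 hours Painter F does 32/40 = 4/5 of the job, leaving 1/5.
Painter H works at 1/9 per hour, so finishing takes 1/5 ÷ 1/9 = 9/5 hours.
Total time = 32 + 9/5 = 169/5 hours.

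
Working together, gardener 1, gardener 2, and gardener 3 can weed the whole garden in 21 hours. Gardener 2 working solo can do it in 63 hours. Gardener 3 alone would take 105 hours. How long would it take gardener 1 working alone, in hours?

45 hours

Combined rate is 1/21 per hour.
Known contribution: 1/63 + 1/105 = (5 + 3)/315 = 8/315 per hour.
So gardener 1's rate is 1/21 − 8/315 = 1/45, meaning 45 hours alone.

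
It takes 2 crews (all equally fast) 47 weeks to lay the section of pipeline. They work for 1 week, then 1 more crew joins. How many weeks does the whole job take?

One crew does 1/94 of the job per week.
After 1 week with 2 crews, 1/47 is done (46/47 left).
With 3 crews the rate is 3/94, so the rest takes 46/47 ÷ 3/94 = 92/3 weeks.
Total = 1 + 92/3 = 95/3 weeks.

95/3 weeks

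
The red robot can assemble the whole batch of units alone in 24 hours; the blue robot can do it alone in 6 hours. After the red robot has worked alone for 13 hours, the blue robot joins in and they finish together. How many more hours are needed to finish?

11/5 hours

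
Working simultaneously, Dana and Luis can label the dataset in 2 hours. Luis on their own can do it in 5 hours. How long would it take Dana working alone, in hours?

Combined rate is 1/2 per hour.
Known contribution: 1/5 per hour.
So Dana's rate is 1/2 − 1/5 = 3/10, meaning 10/3 hours alone.

10/3 hours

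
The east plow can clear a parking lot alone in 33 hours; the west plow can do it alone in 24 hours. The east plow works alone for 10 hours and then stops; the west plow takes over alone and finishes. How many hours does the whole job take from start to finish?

294/11 hours

In 10 hours the east plow does 10/33 of the job, leaving 23/33.
The west plow works at 1/24 per hour, so finishing takes 23/33 ÷ 1/24 = 184/11 hours.
Total time = 10 + 184/11 = 294/11 hours.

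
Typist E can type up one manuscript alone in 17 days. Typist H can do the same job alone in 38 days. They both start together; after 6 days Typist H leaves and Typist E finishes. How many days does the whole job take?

272/19 days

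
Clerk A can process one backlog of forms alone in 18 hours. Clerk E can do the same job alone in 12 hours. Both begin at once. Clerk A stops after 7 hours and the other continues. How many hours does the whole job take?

In the first 7 hours the combined rate is 5/36, so 35/36 of the job is done, leaving 1/36.
After clerk A leaves the rate is 1/12 per hour; the remaining 1/36 takes 1/3 hours.
Total = 7 + 1/3 = 22/3 hours.

22/3 hours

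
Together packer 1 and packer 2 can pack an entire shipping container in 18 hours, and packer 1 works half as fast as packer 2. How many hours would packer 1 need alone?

Let packer 2's rate be r; then packer 1's rate is (1/2)r, so together (1/2 + 1)r = (3/2)r = 1/18.
Thus r = 1/27 per hour.
Packer 2 alone: 27 hours; packer 1 alone: 54 hours.

54 hours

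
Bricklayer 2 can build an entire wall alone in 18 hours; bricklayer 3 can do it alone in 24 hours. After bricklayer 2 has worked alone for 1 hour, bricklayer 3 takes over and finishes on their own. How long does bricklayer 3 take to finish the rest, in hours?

In 1 hour bricklayer 2 does 1/18 of the job, leaving 17/18.
Bricklayer 3 works at 1/24 per hour, so finishing takes 17/18 ÷ 1/24 = 68/3 hours.

68/3 hours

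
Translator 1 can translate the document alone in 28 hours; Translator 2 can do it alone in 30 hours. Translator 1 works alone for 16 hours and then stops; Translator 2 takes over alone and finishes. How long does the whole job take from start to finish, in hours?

202/7 hours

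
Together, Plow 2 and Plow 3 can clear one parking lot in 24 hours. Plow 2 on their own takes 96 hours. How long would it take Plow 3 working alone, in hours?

Combined rate is 1/24 per hour.
Known contribution: 1/96 per hour.
So Plow 3's rate is 1/24 − 1/96 = 1/32, meaning 32 hours alone.

32 hours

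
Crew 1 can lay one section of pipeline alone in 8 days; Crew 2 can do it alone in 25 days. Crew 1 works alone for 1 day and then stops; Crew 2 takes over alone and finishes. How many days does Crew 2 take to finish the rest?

175/8 days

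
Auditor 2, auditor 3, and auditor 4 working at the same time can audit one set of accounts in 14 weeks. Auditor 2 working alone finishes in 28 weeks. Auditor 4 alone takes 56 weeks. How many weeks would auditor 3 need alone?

Combined rate is 1/14 per week.
Known contribution: 1/28 + 1/56 = (2 + 1)/56 = 3/56 per week.
So auditor 3's rate is 1/14 − 3/56 = 1/56, meaning 56 weeks alone.

56 weeks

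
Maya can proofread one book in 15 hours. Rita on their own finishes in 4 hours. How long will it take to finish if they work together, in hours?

60/19 hours

With two workers the combined time is the product over the sum: 15·4/(15+4) = 60/19 hours.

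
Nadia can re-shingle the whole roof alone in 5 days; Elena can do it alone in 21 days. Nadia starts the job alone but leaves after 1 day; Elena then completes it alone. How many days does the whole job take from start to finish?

In 1 day Nadia does 1/5 of the job, leaving 4/5.
Elena works at 1/21 per day, so finishing takes 4/5 ÷ 1/21 = 84/5 days.
Total time = 1 + 84/5 = 89/5 days.

89/5 days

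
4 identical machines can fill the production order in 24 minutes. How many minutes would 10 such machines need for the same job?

48/5 minutes

Total work is 4·24 = 96 machine-minutes.
With 10 machines: 96/10 = 48/5 minutes.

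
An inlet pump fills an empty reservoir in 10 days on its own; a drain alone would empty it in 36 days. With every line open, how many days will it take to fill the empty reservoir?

Net rate = 1/10 − 1/36 = (18 − 5)/180 = 13/180 per day.
Filling time = 1 ÷ (13/180) = 180/13 days.

180/13 days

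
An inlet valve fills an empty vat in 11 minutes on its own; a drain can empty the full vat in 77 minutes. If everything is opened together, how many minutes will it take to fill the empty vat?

77/6 minutes

Net rate = 1/11 − 1/77 = (7 − 1)/77 = 6/77 per minute.
Filling time = 1 ÷ (6/77) = 77/6 minutes.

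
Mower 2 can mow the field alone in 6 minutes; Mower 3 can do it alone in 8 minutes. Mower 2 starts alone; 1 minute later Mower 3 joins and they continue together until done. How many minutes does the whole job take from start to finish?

27/7 minutes

In 1 minute Mower 2 does 1/6 of the job, leaving 5/6.
Mower 2 and Mower 3 together work at 7/24 per minute, so finishing takes 5/6 ÷ 7/24 = 20/7 minutes.
Total time = 1 + 20/7 = 27/7 minutes.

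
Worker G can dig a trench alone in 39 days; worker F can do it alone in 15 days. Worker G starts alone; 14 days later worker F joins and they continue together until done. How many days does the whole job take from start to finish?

377/18 days

In 14 days worker G does 14/39 of the job, leaving 25/39.
Worker G and worker F together work at 6/65 per day, so finishing takes 25/39 ÷ 6/65 = 125/18 days.
Total time = 14 + 125/18 = 377/18 days.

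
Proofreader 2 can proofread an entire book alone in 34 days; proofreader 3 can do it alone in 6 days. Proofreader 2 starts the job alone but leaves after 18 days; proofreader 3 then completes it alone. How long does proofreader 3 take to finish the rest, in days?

In 18 days proofreader 2 does 18/34 = 9/17 of the job, leaving 8/17.
Proofreader 3 works at 1/6 per day, so finishing takes 8/17 ÷ 1/6 = 48/17 days.

48/17 days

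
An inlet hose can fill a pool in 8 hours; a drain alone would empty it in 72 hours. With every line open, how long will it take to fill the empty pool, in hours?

Net rate = 1/8 − 1/72 = (9 − 1)/72 = 8/72 = 1/9 per hour.
Filling time = 1 ÷ (1/9) = 9 hours.

9 hours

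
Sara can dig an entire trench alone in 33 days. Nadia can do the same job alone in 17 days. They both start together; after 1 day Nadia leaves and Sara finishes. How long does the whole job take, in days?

In the first 1 day the combined rate is 50/561, so 50/561 of the job is done, leaving 511/561.
After Nadia leaves the rate is 1/33 per day; the remaining 511/561 takes 511/17 days.
Total = 1 + 511/17 = 528/17 days.

528/17 days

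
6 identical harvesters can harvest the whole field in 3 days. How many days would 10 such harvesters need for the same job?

9/5 days

Total work is 6·3 = 18 harvester-days.
With 10 harvesters: 18/10 = 9/5 days.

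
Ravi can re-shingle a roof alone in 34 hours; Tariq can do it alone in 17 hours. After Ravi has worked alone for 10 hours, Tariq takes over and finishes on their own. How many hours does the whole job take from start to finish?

22 hours

In 10 hours Ravi does 10/34 = 5/17 of the job, leaving 12/17.
Tariq works at 1/17 per hour, so finishing takes 12/17 ÷ 1/17 = 12 hours.
Total time = 10 + 12 = 22 hours.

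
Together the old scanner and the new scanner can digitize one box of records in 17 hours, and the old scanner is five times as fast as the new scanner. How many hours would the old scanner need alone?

Let the new scanner's rate be r; then the old scanner's rate is 5r, so together (5 + 1)r = 6r = 1/17.
Thus r = 1/102 per hour.
The new scanner alone: 102 hours; the old scanner alone: 102/5 hours.

102/5 hours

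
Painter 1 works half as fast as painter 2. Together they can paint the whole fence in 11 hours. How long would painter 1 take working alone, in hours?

33 hours

Let painter 2's rate be r; then painter 1's rate is (1/2)r, so together (1/2 + 1)r = (3/2)r = 1/11.
Thus r = 2/33 per hour.
Painter 2 alone: 33/2 hours; painter 1 alone: 33 hours.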